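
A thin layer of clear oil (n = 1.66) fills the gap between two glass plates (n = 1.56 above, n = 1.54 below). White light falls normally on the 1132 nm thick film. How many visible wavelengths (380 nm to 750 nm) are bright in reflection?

5

Top surface (1.56 → 1.66): reflection off a higher-index medium gives a half-wave phase shift.
Ray reflecting at the bottom interface goes from n = 1.66 toward n = 1.54: no phase shift.
The two reflections differ by half a wavelength.
For maximum reflection here: 2 n t = (m + ½) λ.
λ = 2 n t / (m + ½) = 3758 / (m + ½) nm.
m=4: 835 nm (IR); m=5: 683 nm (visible); m=6: 578 nm (visible); m=7: 501 nm (visible); m=8: 442 nm (visible); m=9: 396 nm (visible); m=10: 358 nm (UV).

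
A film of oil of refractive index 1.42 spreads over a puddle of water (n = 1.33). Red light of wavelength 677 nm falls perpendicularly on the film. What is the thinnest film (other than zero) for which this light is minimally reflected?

238 nm

Ray reflecting at the top interface goes from n = 1.0 toward n = 1.42: a half-wave phase shift.
At the lower boundary (n = 1.42 to n = 1.33) the reflected ray undergoes no phase shift.
Net: one phase inversion between the two reflected rays.
For weak reflection here: 2 n t = m λ.
Minimum nonzero at m = 1: t = λ / (2 n) = 677 / (2 × 1.42) = 238 nm.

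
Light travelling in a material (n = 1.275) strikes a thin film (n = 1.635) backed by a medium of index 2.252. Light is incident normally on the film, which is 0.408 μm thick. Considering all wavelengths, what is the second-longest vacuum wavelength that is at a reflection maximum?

667 nm

Top surface (1.275 → 1.635): reflection off a higher-index medium gives a half-wave phase shift.
Ray reflecting at the bottom interface goes from n = 1.635 toward n = 2.252: a half-wave phase shift.
The two reflections carry the same phase change, so no net offset.
For strong reflection here: 2 n t = m λ.
λ = 2 n t / m. The second-longest wavelength is m = 2: λ = 2 × 1.635 × 408 / 2.00 = 667 nm.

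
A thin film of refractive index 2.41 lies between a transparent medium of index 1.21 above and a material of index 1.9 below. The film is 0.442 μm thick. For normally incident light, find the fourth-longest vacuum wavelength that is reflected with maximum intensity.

609 nm

At the upper boundary (n = 1.21 to n = 2.41) the reflected ray undergoes a half-wave phase shift.
Ray reflecting at the bottom interface goes from n = 2.41 toward n = 1.9: no phase shift.
Exactly one π shift → a net half-wave offset.
For maximum reflection here: 2 n t = (m + ½) λ.
λ = 2 n t / (m + ½). The fourth-longest wavelength is m = 3: λ = 2 × 2.41 × 442 / 3.50 = 609 nm.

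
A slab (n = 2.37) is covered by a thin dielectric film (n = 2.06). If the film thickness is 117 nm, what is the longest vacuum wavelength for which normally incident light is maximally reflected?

Ray reflecting at the top interface goes from n = 1.0 toward n = 2.06: a half-wave phase shift.
Bottom surface (2.06 → 2.37): reflection off a higher-index medium gives a half-wave phase shift.
The two reflections carry the same phase change, so no net offset.
For bright reflection here: 2 n t = m λ.
λ = 2 n t / m. The longest wavelength is m = 1: λ = 2 × 2.06 × 117 / 1.00 = 482 nm.

482 nm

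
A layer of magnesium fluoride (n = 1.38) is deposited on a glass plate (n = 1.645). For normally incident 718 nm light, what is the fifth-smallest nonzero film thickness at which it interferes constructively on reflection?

1301 nm

At the upper boundary (n = 1.0 to n = 1.38) the reflected ray undergoes a half-wave phase shift.
Ray reflecting at the bottom interface goes from n = 1.38 toward n = 1.645: a half-wave phase shift.
Net: no relative phase inversion (both shifts match).
So the condition for constructive reflection is 2 n t = m λ.
The fifth-smallest nonzero thickness corresponds to m = 5: t = m λ / (2 n) = 5.00 × 718 / (2 × 1.38) = 1301 nm.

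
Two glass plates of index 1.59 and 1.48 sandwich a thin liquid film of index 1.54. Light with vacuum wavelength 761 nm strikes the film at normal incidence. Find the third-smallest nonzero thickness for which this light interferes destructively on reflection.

618 nm

Top surface (1.59 → 1.54): reflection off a lower-index medium gives no phase shift.
Bottom surface (1.54 → 1.48): reflection off a lower-index medium gives no phase shift.
The two reflections carry the same phase change, so no net offset.
So the condition for destructive reflection is 2 n t = (m + ½) λ.
The third-smallest nonzero thickness corresponds to m = 2: t = (m + ½) λ / (2 n) = 2.50 × 761 / (2 × 1.54) = 618 nm.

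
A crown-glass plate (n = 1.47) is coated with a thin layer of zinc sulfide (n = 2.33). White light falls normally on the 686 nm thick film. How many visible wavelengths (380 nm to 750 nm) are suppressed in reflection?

4

At the upper boundary (n = 1.0 to n = 2.33) the reflected ray undergoes a half-wave phase shift.
Bottom surface (2.33 → 1.47): reflection off a lower-index medium gives no phase shift.
Exactly one π shift → a net half-wave offset.
For dark reflection here: 2 n t = m λ.
λ = 2 n t / m = 3197 / m nm.
m=4: 799 nm (IR); m=5: 639 nm (visible); m=6: 533 nm (visible); m=7: 457 nm (visible); m=8: 400 nm (visible); m=9: 355 nm (UV).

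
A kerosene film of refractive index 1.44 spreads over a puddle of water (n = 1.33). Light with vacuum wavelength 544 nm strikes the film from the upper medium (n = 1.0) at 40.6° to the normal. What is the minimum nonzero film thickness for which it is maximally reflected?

Ray reflecting at the top interface goes from n = 1.0 toward n = 1.44: a half-wave phase shift.
Ray reflecting at the bottom interface goes from n = 1.44 toward n = 1.33: no phase shift.
The two reflections differ by half a wavelength.
For bright reflection here: 2 n t cos θ_r = (m + ½) λ.
Snell's law: 1.0 sin 40.6° = 1.44 sin θ_r → sin θ_r = 0.452, cos θ_r = 0.892.
Minimum at m = 0: t = λ / (4 n cos θ_r) = 544 / (4 × 1.44 × 0.892) = 106 nm.

106 nm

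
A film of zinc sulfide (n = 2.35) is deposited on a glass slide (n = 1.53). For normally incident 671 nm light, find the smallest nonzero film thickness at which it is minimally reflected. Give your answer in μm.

0.143 μm

Ray reflecting at the top interface goes from n = 1.0 toward n = 2.35: a half-wave phase shift.
Ray reflecting at the bottom interface goes from n = 2.35 toward n = 1.53: no phase shift.
Exactly one π shift → a net half-wave offset.
For minimum reflection here: 2 n t = m λ.
Minimum nonzero at m = 1: t = λ / (2 n) = 671 / (2 × 2.35) = 143 nm.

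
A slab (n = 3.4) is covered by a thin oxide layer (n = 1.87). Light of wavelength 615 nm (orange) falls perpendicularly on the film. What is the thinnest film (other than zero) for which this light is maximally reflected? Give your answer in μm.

Ray reflecting at the top interface goes from n = 1.0 toward n = 1.87: a half-wave phase shift.
Bottom surface (1.87 → 3.4): reflection off a higher-index medium gives a half-wave phase shift.
Net: no relative phase inversion (both shifts match).
With no net inversion, constructive interference in reflection requires 2 n t = m λ.
Minimum nonzero at m = 1: t = λ / (2 n) = 615 / (2 × 1.87) = 164 nm.

0.164 μm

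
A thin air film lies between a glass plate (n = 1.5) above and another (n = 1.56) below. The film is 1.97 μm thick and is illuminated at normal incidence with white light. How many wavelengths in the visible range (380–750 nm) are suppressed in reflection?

At the upper boundary (n = 1.5 to n = 1.0) the reflected ray undergoes no phase shift.
Bottom surface (1.0 → 1.56): reflection off a higher-index medium gives a half-wave phase shift.
Exactly one π shift → a net half-wave offset.
With one net inversion, destructive interference in reflection requires 2 n t = m λ.
λ = 2 n t / m = 3940 / m nm.
m=5: 788 nm (IR); m=6: 657 nm (visible); m=7: 563 nm (visible); m=8: 493 nm (visible); m=9: 438 nm (visible); m=10: 394 nm (visible); m=11: 358 nm (UV).

5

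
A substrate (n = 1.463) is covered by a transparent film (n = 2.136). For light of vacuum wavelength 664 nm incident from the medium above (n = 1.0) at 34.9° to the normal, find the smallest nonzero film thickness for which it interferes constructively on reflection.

80.7 nm

At the upper boundary (n = 1.0 to n = 2.136) the reflected ray undergoes a half-wave phase shift.
Bottom surface (2.136 → 1.463): reflection off a lower-index medium gives no phase shift.
Net: one phase inversion between the two reflected rays.
So the condition for constructive reflection is 2 n t cos θ_r = (m + ½) λ.
Snell's law: 1.0 sin 34.9° = 2.136 sin θ_r → sin θ_r = 0.268, cos θ_r = 0.963.
Minimum at m = 0: t = λ / (4 n cos θ_r) = 664 / (4 × 2.136 × 0.963) = 80.7 nm.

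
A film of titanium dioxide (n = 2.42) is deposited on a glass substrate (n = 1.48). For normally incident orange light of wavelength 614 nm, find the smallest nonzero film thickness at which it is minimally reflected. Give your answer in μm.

Top surface (1.0 → 2.42): reflection off a higher-index medium gives a half-wave phase shift.
Bottom surface (2.42 → 1.48): reflection off a lower-index medium gives no phase shift.
The two reflections differ by half a wavelength.
So the condition for destructive reflection is 2 n t = m λ.
Minimum nonzero at m = 1: t = λ / (2 n) = 614 / (2 × 2.42) = 127 nm.

0.127 μm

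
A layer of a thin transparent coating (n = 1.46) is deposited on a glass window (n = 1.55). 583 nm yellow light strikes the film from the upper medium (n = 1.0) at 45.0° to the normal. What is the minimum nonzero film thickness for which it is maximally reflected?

228 nm

Top surface (1.0 → 1.46): reflection off a higher-index medium gives a half-wave phase shift.
Bottom surface (1.46 → 1.55): reflection off a higher-index medium gives a half-wave phase shift.
Net: no relative phase inversion (both shifts match).
For maximum reflection here: 2 n t cos θ_r = m λ.
Snell's law: 1.0 sin 45.0° = 1.46 sin θ_r → sin θ_r = 0.484, cos θ_r = 0.875.
Minimum nonzero at m = 1: t = λ / (2 n cos θ_r) = 583 / (2 × 1.46 × 0.875) = 228 nm.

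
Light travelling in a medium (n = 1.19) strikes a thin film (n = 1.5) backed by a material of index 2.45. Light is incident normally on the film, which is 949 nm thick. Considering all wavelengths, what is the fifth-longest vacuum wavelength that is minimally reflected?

Top surface (1.19 → 1.5): reflection off a higher-index medium gives a half-wave phase shift.
Ray reflecting at the bottom interface goes from n = 1.5 toward n = 2.45: a half-wave phase shift.
Net: no relative phase inversion (both shifts match).
With no net inversion, destructive interference in reflection requires 2 n t = (m + ½) λ.
λ = 2 n t / (m + ½). The fifth-longest wavelength is m = 4: λ = 2 × 1.5 × 949 / 4.50 = 633 nm.

633 nm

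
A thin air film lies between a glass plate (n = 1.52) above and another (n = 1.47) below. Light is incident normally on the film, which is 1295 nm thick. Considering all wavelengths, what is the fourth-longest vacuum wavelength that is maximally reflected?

Top surface (1.52 → 1.0): reflection off a lower-index medium gives no phase shift.
At the lower boundary (n = 1.0 to n = 1.47) the reflected ray undergoes a half-wave phase shift.
Exactly one π shift → a net half-wave offset.
With one net inversion, constructive interference in reflection requires 2 n t = (m + ½) λ.
λ = 2 n t / (m + ½). The fourth-longest wavelength is m = 3: λ = 2 × 1.0 × 1295 / 3.50 = 740 nm.

740 nm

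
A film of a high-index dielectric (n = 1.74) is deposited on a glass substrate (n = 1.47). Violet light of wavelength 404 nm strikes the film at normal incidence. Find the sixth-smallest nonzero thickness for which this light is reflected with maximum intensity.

Top surface (1.0 → 1.74): reflection off a higher-index medium gives a half-wave phase shift.
At the lower boundary (n = 1.74 to n = 1.47) the reflected ray undergoes no phase shift.
Net: one phase inversion between the two reflected rays.
For strong reflection here: 2 n t = (m + ½) λ.
The sixth-smallest nonzero thickness corresponds to m = 5: t = (m + ½) λ / (2 n) = 5.50 × 404 / (2 × 1.74) = 639 nm.

639 nm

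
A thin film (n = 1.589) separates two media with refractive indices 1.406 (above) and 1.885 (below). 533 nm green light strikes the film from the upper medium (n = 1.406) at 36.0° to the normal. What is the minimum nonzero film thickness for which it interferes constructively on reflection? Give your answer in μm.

Top surface (1.406 → 1.589): reflection off a higher-index medium gives a half-wave phase shift.
Bottom surface (1.589 → 1.885): reflection off a higher-index medium gives a half-wave phase shift.
Zero or two π shifts → no net half-wave offset.
For bright reflection here: 2 n t cos θ_r = m λ.
Snell's law: 1.406 sin 36.0° = 1.589 sin θ_r → sin θ_r = 0.520, cos θ_r = 0.854.
Minimum nonzero at m = 1: t = λ / (2 n cos θ_r) = 533 / (2 × 1.589 × 0.854) = 196 nm.

0.196 μm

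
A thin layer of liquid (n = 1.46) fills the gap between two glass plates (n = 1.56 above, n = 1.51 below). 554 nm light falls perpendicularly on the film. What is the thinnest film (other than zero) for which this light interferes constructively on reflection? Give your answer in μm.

0.0949 μm

Top surface (1.56 → 1.46): reflection off a lower-index medium gives no phase shift.
Ray reflecting at the bottom interface goes from n = 1.46 toward n = 1.51: a half-wave phase shift.
Net: one phase inversion between the two reflected rays.
So the condition for constructive reflection is 2 n t = (m + ½) λ.
Minimum at m = 0: t = λ / (4 n) = 554 / (4 × 1.46) = 94.9 nm.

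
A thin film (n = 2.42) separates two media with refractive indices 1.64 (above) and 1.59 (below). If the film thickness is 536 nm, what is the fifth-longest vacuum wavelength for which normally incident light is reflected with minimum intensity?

519 nm

At the upper boundary (n = 1.64 to n = 2.42) the reflected ray undergoes a half-wave phase shift.
At the lower boundary (n = 2.42 to n = 1.59) the reflected ray undergoes no phase shift.
The two reflections differ by half a wavelength.
For weak reflection here: 2 n t = m λ.
λ = 2 n t / m. The fifth-longest wavelength is m = 5: λ = 2 × 2.42 × 536 / 5.00 = 519 nm.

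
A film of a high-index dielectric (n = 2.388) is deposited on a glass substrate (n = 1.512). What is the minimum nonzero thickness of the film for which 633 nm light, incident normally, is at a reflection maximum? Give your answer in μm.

0.0663 μm

At the upper boundary (n = 1.0 to n = 2.388) the reflected ray undergoes a half-wave phase shift.
Ray reflecting at the bottom interface goes from n = 2.388 toward n = 1.512: no phase shift.
The two reflections differ by half a wavelength.
For maximum reflection here: 2 n t = (m + ½) λ.
Minimum at m = 0: t = λ / (4 n) = 633 / (4 × 2.388) = 66.3 nm.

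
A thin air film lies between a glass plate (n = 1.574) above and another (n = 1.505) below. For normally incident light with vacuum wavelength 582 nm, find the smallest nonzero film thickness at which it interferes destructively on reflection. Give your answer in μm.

0.291 μm

Top surface (1.574 → 1.0): reflection off a lower-index medium gives no phase shift.
Ray reflecting at the bottom interface goes from n = 1.0 toward n = 1.505: a half-wave phase shift.
The two reflections differ by half a wavelength.
For minimum reflection here: 2 n t = m λ.
Minimum nonzero at m = 1: t = λ / (2 n) = 582 / (2 × 1.0) = 291 nm.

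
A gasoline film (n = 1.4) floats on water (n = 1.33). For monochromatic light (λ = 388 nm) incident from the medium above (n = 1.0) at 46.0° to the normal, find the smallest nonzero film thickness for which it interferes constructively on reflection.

Ray reflecting at the top interface goes from n = 1.0 toward n = 1.4: a half-wave phase shift.
At the lower boundary (n = 1.4 to n = 1.33) the reflected ray undergoes no phase shift.
Exactly one π shift → a net half-wave offset.
So the condition for constructive reflection is 2 n t cos θ_r = (m + ½) λ.
Snell's law: 1.0 sin 46.0° = 1.4 sin θ_r → sin θ_r = 0.514, cos θ_r = 0.858.
Minimum at m = 0: t = λ / (4 n cos θ_r) = 388 / (4 × 1.4 × 0.858) = 80.8 nm.

80.8 nm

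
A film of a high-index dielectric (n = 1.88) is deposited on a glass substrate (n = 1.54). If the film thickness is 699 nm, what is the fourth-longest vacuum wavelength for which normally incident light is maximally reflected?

Top surface (1.0 → 1.88): reflection off a higher-index medium gives a half-wave phase shift.
At the lower boundary (n = 1.88 to n = 1.54) the reflected ray undergoes no phase shift.
The two reflections differ by half a wavelength.
So the condition for constructive reflection is 2 n t = (m + ½) λ.
λ = 2 n t / (m + ½). The fourth-longest wavelength is m = 3: λ = 2 × 1.88 × 699 / 3.50 = 751 nm.

751 nm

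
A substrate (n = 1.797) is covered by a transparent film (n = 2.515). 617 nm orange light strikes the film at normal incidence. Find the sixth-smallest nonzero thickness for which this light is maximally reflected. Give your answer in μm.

Ray reflecting at the top interface goes from n = 1.0 toward n = 2.515: a half-wave phase shift.
Ray reflecting at the bottom interface goes from n = 2.515 toward n = 1.797: no phase shift.
Exactly one π shift → a net half-wave offset.
For bright reflection here: 2 n t = (m + ½) λ.
The sixth-smallest nonzero thickness corresponds to m = 5: t = (m + ½) λ / (2 n) = 5.50 × 617 / (2 × 2.515) = 675 nm.

0.675 μm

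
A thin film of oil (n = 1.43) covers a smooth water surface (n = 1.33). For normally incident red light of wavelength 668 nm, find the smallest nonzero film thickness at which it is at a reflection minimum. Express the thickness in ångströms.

2336 Å

At the upper boundary (n = 1.0 to n = 1.43) the reflected ray undergoes a half-wave phase shift.
Bottom surface (1.43 → 1.33): reflection off a lower-index medium gives no phase shift.
Net: one phase inversion between the two reflected rays.
So the condition for destructive reflection is 2 n t = m λ.
Minimum nonzero at m = 1: t = λ / (2 n) = 668 / (2 × 1.43) = 234 nm.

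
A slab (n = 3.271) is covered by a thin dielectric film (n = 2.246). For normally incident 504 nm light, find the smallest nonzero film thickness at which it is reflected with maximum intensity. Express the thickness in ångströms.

1122 Å

Ray reflecting at the top interface goes from n = 1.0 toward n = 2.246: a half-wave phase shift.
At the lower boundary (n = 2.246 to n = 3.271) the reflected ray undergoes a half-wave phase shift.
The two reflections carry the same phase change, so no net offset.
So the condition for constructive reflection is 2 n t = m λ.
Minimum nonzero at m = 1: t = λ / (2 n) = 504 / (2 × 2.246) = 112 nm.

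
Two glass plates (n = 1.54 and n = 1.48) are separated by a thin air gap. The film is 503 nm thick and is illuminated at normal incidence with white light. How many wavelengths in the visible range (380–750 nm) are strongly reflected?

2

Ray reflecting at the top interface goes from n = 1.54 toward n = 1.0: no phase shift.
Bottom surface (1.0 → 1.48): reflection off a higher-index medium gives a half-wave phase shift.
The two reflections differ by half a wavelength.
For strong reflection here: 2 n t = (m + ½) λ.
λ = 2 n t / (m + ½) = 1006 / (m + ½) nm.
m=0: 2012 nm (IR); m=1: 671 nm (visible); m=2: 402 nm (visible); m=3: 287 nm (UV).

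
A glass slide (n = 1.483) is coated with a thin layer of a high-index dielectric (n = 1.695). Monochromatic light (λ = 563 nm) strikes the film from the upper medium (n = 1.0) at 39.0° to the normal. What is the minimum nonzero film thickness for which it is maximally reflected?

Ray reflecting at the top interface goes from n = 1.0 toward n = 1.695: a half-wave phase shift.
Bottom surface (1.695 → 1.483): reflection off a lower-index medium gives no phase shift.
Net: one phase inversion between the two reflected rays.
So the condition for constructive reflection is 2 n t cos θ_r = (m + ½) λ.
Snell's law: 1.0 sin 39.0° = 1.695 sin θ_r → sin θ_r = 0.371, cos θ_r = 0.929.
Minimum at m = 0: t = λ / (4 n cos θ_r) = 563 / (4 × 1.695 × 0.929) = 89.4 nm.

89.4 nm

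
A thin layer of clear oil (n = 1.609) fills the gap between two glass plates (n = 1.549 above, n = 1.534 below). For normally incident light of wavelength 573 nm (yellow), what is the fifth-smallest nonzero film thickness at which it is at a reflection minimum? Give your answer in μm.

Top surface (1.549 → 1.609): reflection off a higher-index medium gives a half-wave phase shift.
Ray reflecting at the bottom interface goes from n = 1.609 toward n = 1.534: no phase shift.
The two reflections differ by half a wavelength.
With one net inversion, destructive interference in reflection requires 2 n t = m λ.
The fifth-smallest nonzero thickness corresponds to m = 5: t = m λ / (2 n) = 5.00 × 573 / (2 × 1.609) = 890 nm.

0.890 μm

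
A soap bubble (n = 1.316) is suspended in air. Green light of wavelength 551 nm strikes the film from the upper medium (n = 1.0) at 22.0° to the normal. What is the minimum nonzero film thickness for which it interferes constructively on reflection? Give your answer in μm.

Ray reflecting at the top interface goes from n = 1.0 toward n = 1.316: a half-wave phase shift.
At the lower boundary (n = 1.316 to n = 1.0) the reflected ray undergoes no phase shift.
Exactly one π shift → a net half-wave offset.
With one net inversion, constructive interference in reflection requires 2 n t cos θ_r = (m + ½) λ.
Snell's law: 1.0 sin 22.0° = 1.316 sin θ_r → sin θ_r = 0.285, cos θ_r = 0.959.
Minimum at m = 0: t = λ / (4 n cos θ_r) = 551 / (4 × 1.316 × 0.959) = 109 nm.

0.109 μm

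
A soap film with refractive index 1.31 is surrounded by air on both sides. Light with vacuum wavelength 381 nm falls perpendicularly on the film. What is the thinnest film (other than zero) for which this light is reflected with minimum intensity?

At the upper boundary (n = 1.0 to n = 1.31) the reflected ray undergoes a half-wave phase shift.
Bottom surface (1.31 → 1.0): reflection off a lower-index medium gives no phase shift.
Exactly one π shift → a net half-wave offset.
With one net inversion, destructive interference in reflection requires 2 n t = m λ.
Minimum nonzero at m = 1: t = λ / (2 n) = 381 / (2 × 1.31) = 145 nm.

145 nm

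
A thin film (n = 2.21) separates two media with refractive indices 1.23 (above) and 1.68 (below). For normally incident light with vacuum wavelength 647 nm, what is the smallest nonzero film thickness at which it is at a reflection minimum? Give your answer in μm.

Top surface (1.23 → 2.21): reflection off a higher-index medium gives a half-wave phase shift.
Ray reflecting at the bottom interface goes from n = 2.21 toward n = 1.68: no phase shift.
Exactly one π shift → a net half-wave offset.
For weak reflection here: 2 n t = m λ.
The smallest nonzero thickness corresponds to m = 1: t = m λ / (2 n) = 1.00 × 647 / (2 × 2.21) = 146 nm.

0.146 μm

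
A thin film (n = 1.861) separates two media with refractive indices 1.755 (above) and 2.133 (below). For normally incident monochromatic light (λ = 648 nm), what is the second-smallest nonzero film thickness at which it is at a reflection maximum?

348 nm

At the upper boundary (n = 1.755 to n = 1.861) the reflected ray undergoes a half-wave phase shift.
Bottom surface (1.861 → 2.133): reflection off a higher-index medium gives a half-wave phase shift.
Zero or two π shifts → no net half-wave offset.
For strong reflection here: 2 n t = m λ.
The second-smallest nonzero thickness corresponds to m = 2: t = m λ / (2 n) = 2.00 × 648 / (2 × 1.861) = 348 nm.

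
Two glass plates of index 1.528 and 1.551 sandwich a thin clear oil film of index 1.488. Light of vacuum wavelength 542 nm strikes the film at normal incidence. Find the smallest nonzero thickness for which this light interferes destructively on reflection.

Ray reflecting at the top interface goes from n = 1.528 toward n = 1.488: no phase shift.
Ray reflecting at the bottom interface goes from n = 1.488 toward n = 1.551: a half-wave phase shift.
Exactly one π shift → a net half-wave offset.
For weak reflection here: 2 n t = m λ.
The smallest nonzero thickness corresponds to m = 1: t = m λ / (2 n) = 1.00 × 542 / (2 × 1.488) = 182 nm.

182 nm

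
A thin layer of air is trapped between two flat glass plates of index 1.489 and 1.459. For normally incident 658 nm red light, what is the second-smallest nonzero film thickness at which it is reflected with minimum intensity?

At the upper boundary (n = 1.489 to n = 1.0) the reflected ray undergoes no phase shift.
At the lower boundary (n = 1.0 to n = 1.459) the reflected ray undergoes a half-wave phase shift.
Exactly one π shift → a net half-wave offset.
So the condition for destructive reflection is 2 n t = m λ.
The second-smallest nonzero thickness corresponds to m = 2: t = m λ / (2 n) = 2.00 × 658 / (2 × 1.0) = 658 nm.

658 nm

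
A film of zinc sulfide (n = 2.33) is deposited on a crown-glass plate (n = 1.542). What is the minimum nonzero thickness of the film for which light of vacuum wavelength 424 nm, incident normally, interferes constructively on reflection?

45.5 nm

Top surface (1.0 → 2.33): reflection off a higher-index medium gives a half-wave phase shift.
Ray reflecting at the bottom interface goes from n = 2.33 toward n = 1.542: no phase shift.
Exactly one π shift → a net half-wave offset.
So the condition for constructive reflection is 2 n t = (m + ½) λ.
Minimum at m = 0: t = λ / (4 n) = 424 / (4 × 2.33) = 45.5 nm.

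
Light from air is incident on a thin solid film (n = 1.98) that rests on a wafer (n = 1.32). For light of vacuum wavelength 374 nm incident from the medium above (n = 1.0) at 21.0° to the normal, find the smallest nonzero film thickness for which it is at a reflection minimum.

96.0 nm

At the upper boundary (n = 1.0 to n = 1.98) the reflected ray undergoes a half-wave phase shift.
Bottom surface (1.98 → 1.32): reflection off a lower-index medium gives no phase shift.
Exactly one π shift → a net half-wave offset.
With one net inversion, destructive interference in reflection requires 2 n t cos θ_r = m λ.
Snell's law: 1.0 sin 21.0° = 1.98 sin θ_r → sin θ_r = 0.181, cos θ_r = 0.983.
Minimum nonzero at m = 1: t = λ / (2 n cos θ_r) = 374 / (2 × 1.98 × 0.983) = 96.0 nm.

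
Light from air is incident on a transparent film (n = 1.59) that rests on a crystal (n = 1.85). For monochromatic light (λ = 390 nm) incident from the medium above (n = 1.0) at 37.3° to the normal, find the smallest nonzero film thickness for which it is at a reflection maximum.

At the upper boundary (n = 1.0 to n = 1.59) the reflected ray undergoes a half-wave phase shift.
Bottom surface (1.59 → 1.85): reflection off a higher-index medium gives a half-wave phase shift.
Net: no relative phase inversion (both shifts match).
For bright reflection here: 2 n t cos θ_r = m λ.
Snell's law: 1.0 sin 37.3° = 1.59 sin θ_r → sin θ_r = 0.381, cos θ_r = 0.925.
Minimum nonzero at m = 1: t = λ / (2 n cos θ_r) = 390 / (2 × 1.59 × 0.925) = 133 nm.

133 nm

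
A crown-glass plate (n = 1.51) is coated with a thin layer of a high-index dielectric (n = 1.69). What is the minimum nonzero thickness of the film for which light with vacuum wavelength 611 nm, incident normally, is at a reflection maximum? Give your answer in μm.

Top surface (1.0 → 1.69): reflection off a higher-index medium gives a half-wave phase shift.
Bottom surface (1.69 → 1.51): reflection off a lower-index medium gives no phase shift.
Net: one phase inversion between the two reflected rays.
For strong reflection here: 2 n t = (m + ½) λ.
Minimum at m = 0: t = λ / (4 n) = 611 / (4 × 1.69) = 90.4 nm.

0.0904 μm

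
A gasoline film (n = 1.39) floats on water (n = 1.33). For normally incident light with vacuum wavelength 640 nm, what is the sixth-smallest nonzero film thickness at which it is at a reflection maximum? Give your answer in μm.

At the upper boundary (n = 1.0 to n = 1.39) the reflected ray undergoes a half-wave phase shift.
At the lower boundary (n = 1.39 to n = 1.33) the reflected ray undergoes no phase shift.
The two reflections differ by half a wavelength.
With one net inversion, constructive interference in reflection requires 2 n t = (m + ½) λ.
The sixth-smallest nonzero thickness corresponds to m = 5: t = (m + ½) λ / (2 n) = 5.50 × 640 / (2 × 1.39) = 1266 nm.

1.27 μm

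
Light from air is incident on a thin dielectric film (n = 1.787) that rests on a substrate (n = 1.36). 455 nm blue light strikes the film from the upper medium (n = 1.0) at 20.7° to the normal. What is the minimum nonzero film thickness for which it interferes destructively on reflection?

130 nm

Top surface (1.0 → 1.787): reflection off a higher-index medium gives a half-wave phase shift.
Ray reflecting at the bottom interface goes from n = 1.787 toward n = 1.36: no phase shift.
Net: one phase inversion between the two reflected rays.
For dark reflection here: 2 n t cos θ_r = m λ.
Snell's law: 1.0 sin 20.7° = 1.787 sin θ_r → sin θ_r = 0.198, cos θ_r = 0.980.
Minimum nonzero at m = 1: t = λ / (2 n cos θ_r) = 455 / (2 × 1.787 × 0.980) = 130 nm.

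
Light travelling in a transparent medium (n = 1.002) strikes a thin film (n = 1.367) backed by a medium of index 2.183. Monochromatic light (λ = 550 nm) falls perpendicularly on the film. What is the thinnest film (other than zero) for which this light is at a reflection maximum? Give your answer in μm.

0.201 μm

Top surface (1.002 → 1.367): reflection off a higher-index medium gives a half-wave phase shift.
Ray reflecting at the bottom interface goes from n = 1.367 toward n = 2.183: a half-wave phase shift.
Zero or two π shifts → no net half-wave offset.
For bright reflection here: 2 n t = m λ.
Minimum nonzero at m = 1: t = λ / (2 n) = 550 / (2 × 1.367) = 201 nm.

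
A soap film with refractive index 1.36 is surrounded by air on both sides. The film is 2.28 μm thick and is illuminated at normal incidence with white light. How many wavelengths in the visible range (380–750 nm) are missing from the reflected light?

Ray reflecting at the top interface goes from n = 1.0 toward n = 1.36: a half-wave phase shift.
Ray reflecting at the bottom interface goes from n = 1.36 toward n = 1.0: no phase shift.
The two reflections differ by half a wavelength.
So the condition for destructive reflection is 2 n t = m λ.
λ = 2 n t / m = 6202 / m nm.
m=8: 775 nm (IR); m=9: 689 nm (visible); m=10: 620 nm (visible); m=11: 564 nm (visible); m=12: 517 nm (visible); m=13: 477 nm (visible); m=14: 443 nm (visible); m=15: 413 nm (visible); m=16: 388 nm (visible); m=17: 365 nm (UV).

8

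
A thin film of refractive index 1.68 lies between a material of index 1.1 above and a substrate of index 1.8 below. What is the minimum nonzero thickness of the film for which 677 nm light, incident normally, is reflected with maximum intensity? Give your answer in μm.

0.201 μm

Top surface (1.1 → 1.68): reflection off a higher-index medium gives a half-wave phase shift.
Ray reflecting at the bottom interface goes from n = 1.68 toward n = 1.8: a half-wave phase shift.
Net: no relative phase inversion (both shifts match).
For strong reflection here: 2 n t = m λ.
Minimum nonzero at m = 1: t = λ / (2 n) = 677 / (2 × 1.68) = 201 nm.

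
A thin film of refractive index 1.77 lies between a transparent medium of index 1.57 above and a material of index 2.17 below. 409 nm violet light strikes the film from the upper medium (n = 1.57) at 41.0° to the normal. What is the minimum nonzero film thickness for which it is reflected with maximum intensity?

Top surface (1.57 → 1.77): reflection off a higher-index medium gives a half-wave phase shift.
At the lower boundary (n = 1.77 to n = 2.17) the reflected ray undergoes a half-wave phase shift.
Net: no relative phase inversion (both shifts match).
For strong reflection here: 2 n t cos θ_r = m λ.
Snell's law: 1.57 sin 41.0° = 1.77 sin θ_r → sin θ_r = 0.582, cos θ_r = 0.813.
Minimum nonzero at m = 1: t = λ / (2 n cos θ_r) = 409 / (2 × 1.77 × 0.813) = 142 nm.

142 nm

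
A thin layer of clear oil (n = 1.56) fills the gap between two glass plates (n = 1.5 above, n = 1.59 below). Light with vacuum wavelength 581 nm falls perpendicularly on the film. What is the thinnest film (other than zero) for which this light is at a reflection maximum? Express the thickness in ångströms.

Top surface (1.5 → 1.56): reflection off a higher-index medium gives a half-wave phase shift.
At the lower boundary (n = 1.56 to n = 1.59) the reflected ray undergoes a half-wave phase shift.
The two reflections carry the same phase change, so no net offset.
So the condition for constructive reflection is 2 n t = m λ.
Minimum nonzero at m = 1: t = λ / (2 n) = 581 / (2 × 1.56) = 186 nm.

1862 Å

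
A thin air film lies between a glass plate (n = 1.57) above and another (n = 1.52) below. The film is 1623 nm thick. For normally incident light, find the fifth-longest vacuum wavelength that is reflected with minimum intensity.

Top surface (1.57 → 1.0): reflection off a lower-index medium gives no phase shift.
Ray reflecting at the bottom interface goes from n = 1.0 toward n = 1.52: a half-wave phase shift.
Net: one phase inversion between the two reflected rays.
With one net inversion, destructive interference in reflection requires 2 n t = m λ.
λ = 2 n t / m. The fifth-longest wavelength is m = 5: λ = 2 × 1.0 × 1623 / 5.00 = 649 nm.

649 nm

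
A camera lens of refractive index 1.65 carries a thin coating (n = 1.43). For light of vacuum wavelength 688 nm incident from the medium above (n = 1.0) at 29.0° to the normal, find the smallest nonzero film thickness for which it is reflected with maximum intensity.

Top surface (1.0 → 1.43): reflection off a higher-index medium gives a half-wave phase shift.
Bottom surface (1.43 → 1.65): reflection off a higher-index medium gives a half-wave phase shift.
The two reflections carry the same phase change, so no net offset.
With no net inversion, constructive interference in reflection requires 2 n t cos θ_r = m λ.
Snell's law: 1.0 sin 29.0° = 1.43 sin θ_r → sin θ_r = 0.339, cos θ_r = 0.941.
Minimum nonzero at m = 1: t = λ / (2 n cos θ_r) = 688 / (2 × 1.43 × 0.941) = 256 nm.

256 nm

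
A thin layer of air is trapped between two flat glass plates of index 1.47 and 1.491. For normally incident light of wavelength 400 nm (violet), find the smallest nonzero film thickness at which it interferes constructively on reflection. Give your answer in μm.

Top surface (1.47 → 1.0): reflection off a lower-index medium gives no phase shift.
Ray reflecting at the bottom interface goes from n = 1.0 toward n = 1.491: a half-wave phase shift.
Net: one phase inversion between the two reflected rays.
For strong reflection here: 2 n t = (m + ½) λ.
Minimum at m = 0: t = λ / (4 n) = 400 / (4 × 1.0) = 100 nm.

0.100 μm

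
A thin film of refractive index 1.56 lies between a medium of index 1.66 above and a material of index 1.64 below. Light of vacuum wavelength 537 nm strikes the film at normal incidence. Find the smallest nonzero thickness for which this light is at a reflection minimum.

172 nm

At the upper boundary (n = 1.66 to n = 1.56) the reflected ray undergoes no phase shift.
Bottom surface (1.56 → 1.64): reflection off a higher-index medium gives a half-wave phase shift.
The two reflections differ by half a wavelength.
For dark reflection here: 2 n t = m λ.
The smallest nonzero thickness corresponds to m = 1: t = m λ / (2 n) = 1.00 × 537 / (2 × 1.56) = 172 nm.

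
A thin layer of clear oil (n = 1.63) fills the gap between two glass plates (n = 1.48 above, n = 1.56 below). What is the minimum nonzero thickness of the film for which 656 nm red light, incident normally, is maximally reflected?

Ray reflecting at the top interface goes from n = 1.48 toward n = 1.63: a half-wave phase shift.
Ray reflecting at the bottom interface goes from n = 1.63 toward n = 1.56: no phase shift.
Net: one phase inversion between the two reflected rays.
For maximum reflection here: 2 n t = (m + ½) λ.
Minimum at m = 0: t = λ / (4 n) = 656 / (4 × 1.63) = 101 nm.

101 nm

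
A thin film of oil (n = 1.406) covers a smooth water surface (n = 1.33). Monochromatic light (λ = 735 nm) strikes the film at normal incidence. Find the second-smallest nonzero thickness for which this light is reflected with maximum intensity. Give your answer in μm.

Ray reflecting at the top interface goes from n = 1.0 toward n = 1.406: a half-wave phase shift.
At the lower boundary (n = 1.406 to n = 1.33) the reflected ray undergoes no phase shift.
The two reflections differ by half a wavelength.
So the condition for constructive reflection is 2 n t = (m + ½) λ.
The second-smallest nonzero thickness corresponds to m = 1: t = (m + ½) λ / (2 n) = 1.50 × 735 / (2 × 1.406) = 392 nm.

0.392 μm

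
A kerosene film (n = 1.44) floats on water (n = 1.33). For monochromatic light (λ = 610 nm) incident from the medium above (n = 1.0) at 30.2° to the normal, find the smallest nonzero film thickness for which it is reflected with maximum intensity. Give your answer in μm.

At the upper boundary (n = 1.0 to n = 1.44) the reflected ray undergoes a half-wave phase shift.
At the lower boundary (n = 1.44 to n = 1.33) the reflected ray undergoes no phase shift.
Exactly one π shift → a net half-wave offset.
With one net inversion, constructive interference in reflection requires 2 n t cos θ_r = (m + ½) λ.
Snell's law: 1.0 sin 30.2° = 1.44 sin θ_r → sin θ_r = 0.349, cos θ_r = 0.937.
Minimum at m = 0: t = λ / (4 n cos θ_r) = 610 / (4 × 1.44 × 0.937) = 113 nm.

0.113 μm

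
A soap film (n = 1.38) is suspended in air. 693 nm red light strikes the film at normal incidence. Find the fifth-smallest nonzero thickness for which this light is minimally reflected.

Ray reflecting at the top interface goes from n = 1.0 toward n = 1.38: a half-wave phase shift.
Bottom surface (1.38 → 1.0): reflection off a lower-index medium gives no phase shift.
The two reflections differ by half a wavelength.
With one net inversion, destructive interference in reflection requires 2 n t = m λ.
The fifth-smallest nonzero thickness corresponds to m = 5: t = m λ / (2 n) = 5.00 × 693 / (2 × 1.38) = 1255 nm.

1255 nm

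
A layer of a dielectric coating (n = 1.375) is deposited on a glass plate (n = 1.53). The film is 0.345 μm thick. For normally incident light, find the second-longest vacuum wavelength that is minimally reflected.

Top surface (1.0 → 1.375): reflection off a higher-index medium gives a half-wave phase shift.
At the lower boundary (n = 1.375 to n = 1.53) the reflected ray undergoes a half-wave phase shift.
The two reflections carry the same phase change, so no net offset.
With no net inversion, destructive interference in reflection requires 2 n t = (m + ½) λ.
λ = 2 n t / (m + ½). The second-longest wavelength is m = 1: λ = 2 × 1.375 × 345 / 1.50 = 633 nm.

633 nm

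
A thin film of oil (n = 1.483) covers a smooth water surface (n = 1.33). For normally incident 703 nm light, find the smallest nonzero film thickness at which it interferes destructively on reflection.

237 nm

Top surface (1.0 → 1.483): reflection off a higher-index medium gives a half-wave phase shift.
At the lower boundary (n = 1.483 to n = 1.33) the reflected ray undergoes no phase shift.
Net: one phase inversion between the two reflected rays.
So the condition for destructive reflection is 2 n t = m λ.
Minimum nonzero at m = 1: t = λ / (2 n) = 703 / (2 × 1.483) = 237 nm.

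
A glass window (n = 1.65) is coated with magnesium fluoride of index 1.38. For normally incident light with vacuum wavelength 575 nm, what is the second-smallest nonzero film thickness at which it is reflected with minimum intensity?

Ray reflecting at the top interface goes from n = 1.0 toward n = 1.38: a half-wave phase shift.
At the lower boundary (n = 1.38 to n = 1.65) the reflected ray undergoes a half-wave phase shift.
Zero or two π shifts → no net half-wave offset.
So the condition for destructive reflection is 2 n t = (m + ½) λ.
The second-smallest nonzero thickness corresponds to m = 1: t = (m + ½) λ / (2 n) = 1.50 × 575 / (2 × 1.38) = 313 nm.

313 nm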